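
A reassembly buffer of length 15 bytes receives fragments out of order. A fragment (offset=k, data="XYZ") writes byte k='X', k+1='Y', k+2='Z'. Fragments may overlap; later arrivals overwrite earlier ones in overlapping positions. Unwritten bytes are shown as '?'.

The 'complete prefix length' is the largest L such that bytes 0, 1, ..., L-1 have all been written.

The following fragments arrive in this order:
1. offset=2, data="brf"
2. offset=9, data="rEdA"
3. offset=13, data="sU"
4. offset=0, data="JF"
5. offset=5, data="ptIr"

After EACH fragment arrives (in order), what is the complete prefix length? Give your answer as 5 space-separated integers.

Fragment 1: offset=2 data="brf" -> buffer=??brf?????????? -> prefix_len=0
Fragment 2: offset=9 data="rEdA" -> buffer=??brf????rEdA?? -> prefix_len=0
Fragment 3: offset=13 data="sU" -> buffer=??brf????rEdAsU -> prefix_len=0
Fragment 4: offset=0 data="JF" -> buffer=JFbrf????rEdAsU -> prefix_len=5
Fragment 5: offset=5 data="ptIr" -> buffer=JFbrfptIrrEdAsU -> prefix_len=15

Answer: 0 0 0 5 15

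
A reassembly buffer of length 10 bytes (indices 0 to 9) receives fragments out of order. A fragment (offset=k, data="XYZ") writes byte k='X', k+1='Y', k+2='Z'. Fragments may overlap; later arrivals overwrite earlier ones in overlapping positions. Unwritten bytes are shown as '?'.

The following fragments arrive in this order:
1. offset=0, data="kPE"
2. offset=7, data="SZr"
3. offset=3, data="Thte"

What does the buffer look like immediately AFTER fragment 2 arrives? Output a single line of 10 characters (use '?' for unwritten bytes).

Fragment 1: offset=0 data="kPE" -> buffer=kPE???????
Fragment 2: offset=7 data="SZr" -> buffer=kPE????SZr

Answer: kPE????SZr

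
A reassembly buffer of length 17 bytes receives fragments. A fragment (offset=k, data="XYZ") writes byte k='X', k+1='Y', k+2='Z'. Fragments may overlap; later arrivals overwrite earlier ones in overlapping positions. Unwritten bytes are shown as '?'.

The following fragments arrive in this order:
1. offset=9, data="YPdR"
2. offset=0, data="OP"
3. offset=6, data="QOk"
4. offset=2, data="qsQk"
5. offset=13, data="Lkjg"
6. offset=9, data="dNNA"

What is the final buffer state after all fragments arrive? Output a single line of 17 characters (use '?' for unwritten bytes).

Fragment 1: offset=9 data="YPdR" -> buffer=?????????YPdR????
Fragment 2: offset=0 data="OP" -> buffer=OP???????YPdR????
Fragment 3: offset=6 data="QOk" -> buffer=OP????QOkYPdR????
Fragment 4: offset=2 data="qsQk" -> buffer=OPqsQkQOkYPdR????
Fragment 5: offset=13 data="Lkjg" -> buffer=OPqsQkQOkYPdRLkjg
Fragment 6: offset=9 data="dNNA" -> buffer=OPqsQkQOkdNNALkjg

Answer: OPqsQkQOkdNNALkjg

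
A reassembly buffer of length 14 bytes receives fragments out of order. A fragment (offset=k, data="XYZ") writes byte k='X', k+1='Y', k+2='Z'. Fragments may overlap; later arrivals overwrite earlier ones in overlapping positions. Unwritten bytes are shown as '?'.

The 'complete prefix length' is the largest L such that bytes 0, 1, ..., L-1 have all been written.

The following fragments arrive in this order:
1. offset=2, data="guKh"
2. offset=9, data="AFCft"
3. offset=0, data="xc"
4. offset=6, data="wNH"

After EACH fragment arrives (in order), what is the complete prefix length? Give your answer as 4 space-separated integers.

Answer: 0 0 6 14

Derivation:
Fragment 1: offset=2 data="guKh" -> buffer=??guKh???????? -> prefix_len=0
Fragment 2: offset=9 data="AFCft" -> buffer=??guKh???AFCft -> prefix_len=0
Fragment 3: offset=0 data="xc" -> buffer=xcguKh???AFCft -> prefix_len=6
Fragment 4: offset=6 data="wNH" -> buffer=xcguKhwNHAFCft -> prefix_len=14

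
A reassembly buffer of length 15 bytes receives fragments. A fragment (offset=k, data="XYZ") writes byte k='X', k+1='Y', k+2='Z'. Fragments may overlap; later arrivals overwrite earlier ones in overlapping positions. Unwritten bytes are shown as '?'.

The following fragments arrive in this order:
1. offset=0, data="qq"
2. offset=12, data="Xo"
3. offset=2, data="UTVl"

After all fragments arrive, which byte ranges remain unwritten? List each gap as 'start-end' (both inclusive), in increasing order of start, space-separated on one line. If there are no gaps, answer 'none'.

Answer: 6-11 14-14

Derivation:
Fragment 1: offset=0 len=2
Fragment 2: offset=12 len=2
Fragment 3: offset=2 len=4
Gaps: 6-11 14-14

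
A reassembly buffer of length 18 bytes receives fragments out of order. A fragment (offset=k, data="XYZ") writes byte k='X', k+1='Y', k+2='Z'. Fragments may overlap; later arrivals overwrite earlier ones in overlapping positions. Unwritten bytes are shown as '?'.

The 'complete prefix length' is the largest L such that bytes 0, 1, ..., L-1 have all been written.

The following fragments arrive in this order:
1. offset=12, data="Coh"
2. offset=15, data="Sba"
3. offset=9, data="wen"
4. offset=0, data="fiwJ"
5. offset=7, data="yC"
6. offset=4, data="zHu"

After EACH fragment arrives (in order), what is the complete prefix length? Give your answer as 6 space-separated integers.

Answer: 0 0 0 4 4 18

Derivation:
Fragment 1: offset=12 data="Coh" -> buffer=????????????Coh??? -> prefix_len=0
Fragment 2: offset=15 data="Sba" -> buffer=????????????CohSba -> prefix_len=0
Fragment 3: offset=9 data="wen" -> buffer=?????????wenCohSba -> prefix_len=0
Fragment 4: offset=0 data="fiwJ" -> buffer=fiwJ?????wenCohSba -> prefix_len=4
Fragment 5: offset=7 data="yC" -> buffer=fiwJ???yCwenCohSba -> prefix_len=4
Fragment 6: offset=4 data="zHu" -> buffer=fiwJzHuyCwenCohSba -> prefix_len=18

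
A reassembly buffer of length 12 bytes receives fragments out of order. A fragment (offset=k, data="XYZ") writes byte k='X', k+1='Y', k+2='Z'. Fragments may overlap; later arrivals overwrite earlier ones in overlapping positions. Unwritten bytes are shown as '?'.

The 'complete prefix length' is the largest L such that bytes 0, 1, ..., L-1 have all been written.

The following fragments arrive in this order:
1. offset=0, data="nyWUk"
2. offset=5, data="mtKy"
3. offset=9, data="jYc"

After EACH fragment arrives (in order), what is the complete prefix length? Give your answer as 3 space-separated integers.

Answer: 5 9 12

Derivation:
Fragment 1: offset=0 data="nyWUk" -> buffer=nyWUk??????? -> prefix_len=5
Fragment 2: offset=5 data="mtKy" -> buffer=nyWUkmtKy??? -> prefix_len=9
Fragment 3: offset=9 data="jYc" -> buffer=nyWUkmtKyjYc -> prefix_len=12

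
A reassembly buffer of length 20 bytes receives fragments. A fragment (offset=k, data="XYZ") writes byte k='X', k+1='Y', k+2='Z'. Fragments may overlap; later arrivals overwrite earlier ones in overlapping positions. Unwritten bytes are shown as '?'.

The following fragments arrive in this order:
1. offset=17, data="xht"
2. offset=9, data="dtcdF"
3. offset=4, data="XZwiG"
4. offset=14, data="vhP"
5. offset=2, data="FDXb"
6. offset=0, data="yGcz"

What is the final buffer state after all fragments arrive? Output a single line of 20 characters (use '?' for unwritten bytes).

Fragment 1: offset=17 data="xht" -> buffer=?????????????????xht
Fragment 2: offset=9 data="dtcdF" -> buffer=?????????dtcdF???xht
Fragment 3: offset=4 data="XZwiG" -> buffer=????XZwiGdtcdF???xht
Fragment 4: offset=14 data="vhP" -> buffer=????XZwiGdtcdFvhPxht
Fragment 5: offset=2 data="FDXb" -> buffer=??FDXbwiGdtcdFvhPxht
Fragment 6: offset=0 data="yGcz" -> buffer=yGczXbwiGdtcdFvhPxht

Answer: yGczXbwiGdtcdFvhPxht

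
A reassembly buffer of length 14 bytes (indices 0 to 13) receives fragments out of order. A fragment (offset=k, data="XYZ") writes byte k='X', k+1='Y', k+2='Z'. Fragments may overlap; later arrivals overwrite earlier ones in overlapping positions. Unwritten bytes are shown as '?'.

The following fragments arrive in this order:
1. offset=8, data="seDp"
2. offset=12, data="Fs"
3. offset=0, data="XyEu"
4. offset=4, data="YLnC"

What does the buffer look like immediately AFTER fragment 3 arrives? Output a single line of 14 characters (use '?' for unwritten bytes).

Fragment 1: offset=8 data="seDp" -> buffer=????????seDp??
Fragment 2: offset=12 data="Fs" -> buffer=????????seDpFs
Fragment 3: offset=0 data="XyEu" -> buffer=XyEu????seDpFs

Answer: XyEu????seDpFs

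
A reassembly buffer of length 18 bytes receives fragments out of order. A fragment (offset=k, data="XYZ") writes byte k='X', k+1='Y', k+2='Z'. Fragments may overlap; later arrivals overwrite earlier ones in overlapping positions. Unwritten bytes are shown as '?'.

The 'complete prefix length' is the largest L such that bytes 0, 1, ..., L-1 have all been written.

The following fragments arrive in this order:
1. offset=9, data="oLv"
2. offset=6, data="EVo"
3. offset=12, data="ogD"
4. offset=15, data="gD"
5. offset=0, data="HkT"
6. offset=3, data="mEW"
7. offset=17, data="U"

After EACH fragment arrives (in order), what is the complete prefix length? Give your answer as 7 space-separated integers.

Answer: 0 0 0 0 3 17 18

Derivation:
Fragment 1: offset=9 data="oLv" -> buffer=?????????oLv?????? -> prefix_len=0
Fragment 2: offset=6 data="EVo" -> buffer=??????EVooLv?????? -> prefix_len=0
Fragment 3: offset=12 data="ogD" -> buffer=??????EVooLvogD??? -> prefix_len=0
Fragment 4: offset=15 data="gD" -> buffer=??????EVooLvogDgD? -> prefix_len=0
Fragment 5: offset=0 data="HkT" -> buffer=HkT???EVooLvogDgD? -> prefix_len=3
Fragment 6: offset=3 data="mEW" -> buffer=HkTmEWEVooLvogDgD? -> prefix_len=17
Fragment 7: offset=17 data="U" -> buffer=HkTmEWEVooLvogDgDU -> prefix_len=18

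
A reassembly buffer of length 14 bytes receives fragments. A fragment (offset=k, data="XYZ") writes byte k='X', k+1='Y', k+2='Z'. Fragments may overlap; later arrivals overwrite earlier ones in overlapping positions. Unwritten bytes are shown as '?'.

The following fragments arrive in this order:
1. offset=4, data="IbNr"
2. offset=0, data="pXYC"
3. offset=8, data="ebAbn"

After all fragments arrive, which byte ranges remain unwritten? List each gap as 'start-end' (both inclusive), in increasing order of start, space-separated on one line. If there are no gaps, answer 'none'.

Fragment 1: offset=4 len=4
Fragment 2: offset=0 len=4
Fragment 3: offset=8 len=5
Gaps: 13-13

Answer: 13-13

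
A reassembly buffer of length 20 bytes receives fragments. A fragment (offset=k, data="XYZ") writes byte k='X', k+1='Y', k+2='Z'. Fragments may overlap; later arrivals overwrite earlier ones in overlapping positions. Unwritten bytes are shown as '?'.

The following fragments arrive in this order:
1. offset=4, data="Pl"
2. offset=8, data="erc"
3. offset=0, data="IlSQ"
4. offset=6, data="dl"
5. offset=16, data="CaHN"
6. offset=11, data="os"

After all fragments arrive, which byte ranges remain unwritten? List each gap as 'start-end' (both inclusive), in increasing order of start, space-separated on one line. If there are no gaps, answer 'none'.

Fragment 1: offset=4 len=2
Fragment 2: offset=8 len=3
Fragment 3: offset=0 len=4
Fragment 4: offset=6 len=2
Fragment 5: offset=16 len=4
Fragment 6: offset=11 len=2
Gaps: 13-15

Answer: 13-15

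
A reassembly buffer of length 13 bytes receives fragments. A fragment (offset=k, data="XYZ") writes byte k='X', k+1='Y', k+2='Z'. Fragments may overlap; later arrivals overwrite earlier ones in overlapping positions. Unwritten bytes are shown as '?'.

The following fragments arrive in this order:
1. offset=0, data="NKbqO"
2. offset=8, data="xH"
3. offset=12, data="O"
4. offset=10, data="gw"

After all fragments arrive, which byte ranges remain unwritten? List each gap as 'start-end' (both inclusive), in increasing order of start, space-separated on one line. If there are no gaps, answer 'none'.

Answer: 5-7

Derivation:
Fragment 1: offset=0 len=5
Fragment 2: offset=8 len=2
Fragment 3: offset=12 len=1
Fragment 4: offset=10 len=2
Gaps: 5-7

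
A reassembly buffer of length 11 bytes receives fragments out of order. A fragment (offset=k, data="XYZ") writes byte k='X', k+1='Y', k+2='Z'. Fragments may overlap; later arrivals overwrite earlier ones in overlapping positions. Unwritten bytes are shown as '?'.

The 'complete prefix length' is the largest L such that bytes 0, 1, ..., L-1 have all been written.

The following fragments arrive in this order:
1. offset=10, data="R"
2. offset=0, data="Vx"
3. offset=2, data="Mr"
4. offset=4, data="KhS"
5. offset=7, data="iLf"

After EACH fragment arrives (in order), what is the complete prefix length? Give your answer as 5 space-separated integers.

Answer: 0 2 4 7 11

Derivation:
Fragment 1: offset=10 data="R" -> buffer=??????????R -> prefix_len=0
Fragment 2: offset=0 data="Vx" -> buffer=Vx????????R -> prefix_len=2
Fragment 3: offset=2 data="Mr" -> buffer=VxMr??????R -> prefix_len=4
Fragment 4: offset=4 data="KhS" -> buffer=VxMrKhS???R -> prefix_len=7
Fragment 5: offset=7 data="iLf" -> buffer=VxMrKhSiLfR -> prefix_len=11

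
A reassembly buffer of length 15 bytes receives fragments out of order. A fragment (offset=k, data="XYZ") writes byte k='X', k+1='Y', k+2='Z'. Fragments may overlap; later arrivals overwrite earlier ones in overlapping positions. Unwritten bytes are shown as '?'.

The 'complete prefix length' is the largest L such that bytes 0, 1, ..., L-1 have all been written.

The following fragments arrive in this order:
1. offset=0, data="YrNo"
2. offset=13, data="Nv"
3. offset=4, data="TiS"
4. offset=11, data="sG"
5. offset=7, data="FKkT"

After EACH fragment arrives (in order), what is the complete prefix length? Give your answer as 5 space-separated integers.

Fragment 1: offset=0 data="YrNo" -> buffer=YrNo??????????? -> prefix_len=4
Fragment 2: offset=13 data="Nv" -> buffer=YrNo?????????Nv -> prefix_len=4
Fragment 3: offset=4 data="TiS" -> buffer=YrNoTiS??????Nv -> prefix_len=7
Fragment 4: offset=11 data="sG" -> buffer=YrNoTiS????sGNv -> prefix_len=7
Fragment 5: offset=7 data="FKkT" -> buffer=YrNoTiSFKkTsGNv -> prefix_len=15

Answer: 4 4 7 7 15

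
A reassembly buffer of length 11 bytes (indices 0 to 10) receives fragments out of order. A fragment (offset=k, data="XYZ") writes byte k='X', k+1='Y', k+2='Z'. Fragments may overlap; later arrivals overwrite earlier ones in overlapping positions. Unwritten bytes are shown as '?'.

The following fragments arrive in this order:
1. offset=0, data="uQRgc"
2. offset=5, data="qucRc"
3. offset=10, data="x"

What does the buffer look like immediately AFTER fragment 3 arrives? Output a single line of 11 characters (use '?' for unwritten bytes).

Answer: uQRgcqucRcx

Derivation:
Fragment 1: offset=0 data="uQRgc" -> buffer=uQRgc??????
Fragment 2: offset=5 data="qucRc" -> buffer=uQRgcqucRc?
Fragment 3: offset=10 data="x" -> buffer=uQRgcqucRcx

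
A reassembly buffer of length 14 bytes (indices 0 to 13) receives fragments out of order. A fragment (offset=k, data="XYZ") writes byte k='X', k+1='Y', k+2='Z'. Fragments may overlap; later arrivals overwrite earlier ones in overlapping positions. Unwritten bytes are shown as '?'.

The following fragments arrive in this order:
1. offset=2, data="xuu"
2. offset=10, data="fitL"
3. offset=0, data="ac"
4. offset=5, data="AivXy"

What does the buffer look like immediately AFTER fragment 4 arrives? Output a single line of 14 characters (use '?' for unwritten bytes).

Fragment 1: offset=2 data="xuu" -> buffer=??xuu?????????
Fragment 2: offset=10 data="fitL" -> buffer=??xuu?????fitL
Fragment 3: offset=0 data="ac" -> buffer=acxuu?????fitL
Fragment 4: offset=5 data="AivXy" -> buffer=acxuuAivXyfitL

Answer: acxuuAivXyfitL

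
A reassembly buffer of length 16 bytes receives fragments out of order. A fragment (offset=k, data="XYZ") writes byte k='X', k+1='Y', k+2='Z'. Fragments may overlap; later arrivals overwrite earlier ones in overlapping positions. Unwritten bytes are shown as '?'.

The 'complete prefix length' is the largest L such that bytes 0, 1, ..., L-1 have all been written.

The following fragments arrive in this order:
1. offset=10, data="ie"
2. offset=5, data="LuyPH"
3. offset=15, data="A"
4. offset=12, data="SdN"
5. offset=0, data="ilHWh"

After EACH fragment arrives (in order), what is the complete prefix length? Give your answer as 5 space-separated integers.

Answer: 0 0 0 0 16

Derivation:
Fragment 1: offset=10 data="ie" -> buffer=??????????ie???? -> prefix_len=0
Fragment 2: offset=5 data="LuyPH" -> buffer=?????LuyPHie???? -> prefix_len=0
Fragment 3: offset=15 data="A" -> buffer=?????LuyPHie???A -> prefix_len=0
Fragment 4: offset=12 data="SdN" -> buffer=?????LuyPHieSdNA -> prefix_len=0
Fragment 5: offset=0 data="ilHWh" -> buffer=ilHWhLuyPHieSdNA -> prefix_len=16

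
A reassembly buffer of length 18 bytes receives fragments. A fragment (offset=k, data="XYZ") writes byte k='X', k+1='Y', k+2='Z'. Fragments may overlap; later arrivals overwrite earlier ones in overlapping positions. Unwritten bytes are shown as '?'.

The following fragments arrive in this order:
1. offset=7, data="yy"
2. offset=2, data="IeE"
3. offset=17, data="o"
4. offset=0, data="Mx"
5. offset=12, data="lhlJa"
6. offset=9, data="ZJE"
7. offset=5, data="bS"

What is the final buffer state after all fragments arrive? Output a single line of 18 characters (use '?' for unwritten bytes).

Answer: MxIeEbSyyZJElhlJao

Derivation:
Fragment 1: offset=7 data="yy" -> buffer=???????yy?????????
Fragment 2: offset=2 data="IeE" -> buffer=??IeE??yy?????????
Fragment 3: offset=17 data="o" -> buffer=??IeE??yy????????o
Fragment 4: offset=0 data="Mx" -> buffer=MxIeE??yy????????o
Fragment 5: offset=12 data="lhlJa" -> buffer=MxIeE??yy???lhlJao
Fragment 6: offset=9 data="ZJE" -> buffer=MxIeE??yyZJElhlJao
Fragment 7: offset=5 data="bS" -> buffer=MxIeEbSyyZJElhlJao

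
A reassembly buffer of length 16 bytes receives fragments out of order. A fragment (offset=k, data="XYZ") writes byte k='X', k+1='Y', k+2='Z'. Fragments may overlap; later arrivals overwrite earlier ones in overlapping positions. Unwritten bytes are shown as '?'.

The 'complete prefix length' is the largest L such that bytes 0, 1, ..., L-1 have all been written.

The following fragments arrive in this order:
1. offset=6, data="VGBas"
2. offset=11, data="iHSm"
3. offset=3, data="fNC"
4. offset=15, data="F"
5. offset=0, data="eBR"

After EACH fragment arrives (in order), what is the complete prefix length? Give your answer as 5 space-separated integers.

Answer: 0 0 0 0 16

Derivation:
Fragment 1: offset=6 data="VGBas" -> buffer=??????VGBas????? -> prefix_len=0
Fragment 2: offset=11 data="iHSm" -> buffer=??????VGBasiHSm? -> prefix_len=0
Fragment 3: offset=3 data="fNC" -> buffer=???fNCVGBasiHSm? -> prefix_len=0
Fragment 4: offset=15 data="F" -> buffer=???fNCVGBasiHSmF -> prefix_len=0
Fragment 5: offset=0 data="eBR" -> buffer=eBRfNCVGBasiHSmF -> prefix_len=16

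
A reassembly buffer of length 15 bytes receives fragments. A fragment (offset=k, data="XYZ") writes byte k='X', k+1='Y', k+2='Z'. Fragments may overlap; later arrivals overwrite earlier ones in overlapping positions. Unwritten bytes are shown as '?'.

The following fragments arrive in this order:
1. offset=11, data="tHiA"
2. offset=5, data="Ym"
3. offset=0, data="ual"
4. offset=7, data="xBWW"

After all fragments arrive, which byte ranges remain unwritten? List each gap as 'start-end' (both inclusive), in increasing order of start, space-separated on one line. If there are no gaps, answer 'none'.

Answer: 3-4

Derivation:
Fragment 1: offset=11 len=4
Fragment 2: offset=5 len=2
Fragment 3: offset=0 len=3
Fragment 4: offset=7 len=4
Gaps: 3-4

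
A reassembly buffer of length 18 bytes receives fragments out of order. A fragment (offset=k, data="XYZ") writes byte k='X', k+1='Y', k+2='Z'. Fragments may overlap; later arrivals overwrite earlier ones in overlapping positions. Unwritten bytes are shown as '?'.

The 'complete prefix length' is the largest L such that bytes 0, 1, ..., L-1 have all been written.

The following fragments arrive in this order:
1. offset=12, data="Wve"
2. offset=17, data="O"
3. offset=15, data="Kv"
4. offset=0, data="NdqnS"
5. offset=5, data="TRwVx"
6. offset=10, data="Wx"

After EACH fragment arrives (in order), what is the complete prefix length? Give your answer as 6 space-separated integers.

Fragment 1: offset=12 data="Wve" -> buffer=????????????Wve??? -> prefix_len=0
Fragment 2: offset=17 data="O" -> buffer=????????????Wve??O -> prefix_len=0
Fragment 3: offset=15 data="Kv" -> buffer=????????????WveKvO -> prefix_len=0
Fragment 4: offset=0 data="NdqnS" -> buffer=NdqnS???????WveKvO -> prefix_len=5
Fragment 5: offset=5 data="TRwVx" -> buffer=NdqnSTRwVx??WveKvO -> prefix_len=10
Fragment 6: offset=10 data="Wx" -> buffer=NdqnSTRwVxWxWveKvO -> prefix_len=18

Answer: 0 0 0 5 10 18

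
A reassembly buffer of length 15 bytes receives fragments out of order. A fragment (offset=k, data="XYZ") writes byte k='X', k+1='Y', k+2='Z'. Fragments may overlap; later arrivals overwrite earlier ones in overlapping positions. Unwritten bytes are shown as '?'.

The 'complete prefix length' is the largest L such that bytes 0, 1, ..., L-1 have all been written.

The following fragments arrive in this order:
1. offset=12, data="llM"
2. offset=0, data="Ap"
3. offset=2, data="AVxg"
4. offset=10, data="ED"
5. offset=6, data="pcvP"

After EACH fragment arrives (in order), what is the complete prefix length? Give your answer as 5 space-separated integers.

Fragment 1: offset=12 data="llM" -> buffer=????????????llM -> prefix_len=0
Fragment 2: offset=0 data="Ap" -> buffer=Ap??????????llM -> prefix_len=2
Fragment 3: offset=2 data="AVxg" -> buffer=ApAVxg??????llM -> prefix_len=6
Fragment 4: offset=10 data="ED" -> buffer=ApAVxg????EDllM -> prefix_len=6
Fragment 5: offset=6 data="pcvP" -> buffer=ApAVxgpcvPEDllM -> prefix_len=15

Answer: 0 2 6 6 15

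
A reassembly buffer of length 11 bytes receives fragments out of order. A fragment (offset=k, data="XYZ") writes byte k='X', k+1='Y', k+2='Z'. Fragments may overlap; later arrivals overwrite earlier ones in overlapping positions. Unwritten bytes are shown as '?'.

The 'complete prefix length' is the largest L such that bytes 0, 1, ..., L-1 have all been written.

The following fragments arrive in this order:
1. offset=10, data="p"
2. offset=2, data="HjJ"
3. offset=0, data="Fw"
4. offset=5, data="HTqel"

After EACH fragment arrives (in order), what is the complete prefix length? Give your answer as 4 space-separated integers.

Fragment 1: offset=10 data="p" -> buffer=??????????p -> prefix_len=0
Fragment 2: offset=2 data="HjJ" -> buffer=??HjJ?????p -> prefix_len=0
Fragment 3: offset=0 data="Fw" -> buffer=FwHjJ?????p -> prefix_len=5
Fragment 4: offset=5 data="HTqel" -> buffer=FwHjJHTqelp -> prefix_len=11

Answer: 0 0 5 11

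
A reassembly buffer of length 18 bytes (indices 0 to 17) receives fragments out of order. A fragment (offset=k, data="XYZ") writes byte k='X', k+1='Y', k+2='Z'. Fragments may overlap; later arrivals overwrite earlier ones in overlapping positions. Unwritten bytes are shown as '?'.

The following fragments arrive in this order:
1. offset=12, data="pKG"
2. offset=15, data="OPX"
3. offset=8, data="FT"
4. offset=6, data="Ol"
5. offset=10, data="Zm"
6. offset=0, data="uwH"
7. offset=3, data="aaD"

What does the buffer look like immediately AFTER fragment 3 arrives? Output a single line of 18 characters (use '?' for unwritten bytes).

Fragment 1: offset=12 data="pKG" -> buffer=????????????pKG???
Fragment 2: offset=15 data="OPX" -> buffer=????????????pKGOPX
Fragment 3: offset=8 data="FT" -> buffer=????????FT??pKGOPX

Answer: ????????FT??pKGOPX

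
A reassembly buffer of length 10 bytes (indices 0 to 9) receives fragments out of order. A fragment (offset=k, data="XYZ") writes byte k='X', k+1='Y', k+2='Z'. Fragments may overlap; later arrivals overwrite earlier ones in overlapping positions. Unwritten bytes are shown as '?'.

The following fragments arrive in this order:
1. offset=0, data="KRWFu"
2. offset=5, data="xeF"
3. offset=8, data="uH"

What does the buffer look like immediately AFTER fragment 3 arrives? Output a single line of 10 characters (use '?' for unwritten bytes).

Fragment 1: offset=0 data="KRWFu" -> buffer=KRWFu?????
Fragment 2: offset=5 data="xeF" -> buffer=KRWFuxeF??
Fragment 3: offset=8 data="uH" -> buffer=KRWFuxeFuH

Answer: KRWFuxeFuH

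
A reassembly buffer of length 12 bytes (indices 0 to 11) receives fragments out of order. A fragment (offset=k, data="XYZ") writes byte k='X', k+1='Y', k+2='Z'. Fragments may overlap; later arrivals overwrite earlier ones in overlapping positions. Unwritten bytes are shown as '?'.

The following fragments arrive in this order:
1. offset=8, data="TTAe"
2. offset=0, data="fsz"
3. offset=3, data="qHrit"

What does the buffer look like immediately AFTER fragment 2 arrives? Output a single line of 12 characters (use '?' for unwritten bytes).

Answer: fsz?????TTAe

Derivation:
Fragment 1: offset=8 data="TTAe" -> buffer=????????TTAe
Fragment 2: offset=0 data="fsz" -> buffer=fsz?????TTAe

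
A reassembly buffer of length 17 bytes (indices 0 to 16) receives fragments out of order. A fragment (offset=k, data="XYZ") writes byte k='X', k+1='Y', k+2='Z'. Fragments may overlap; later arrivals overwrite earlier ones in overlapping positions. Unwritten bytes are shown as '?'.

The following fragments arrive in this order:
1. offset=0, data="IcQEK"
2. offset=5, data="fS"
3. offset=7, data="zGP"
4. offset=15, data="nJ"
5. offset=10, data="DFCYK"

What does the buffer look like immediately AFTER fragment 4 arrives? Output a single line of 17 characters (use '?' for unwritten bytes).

Fragment 1: offset=0 data="IcQEK" -> buffer=IcQEK????????????
Fragment 2: offset=5 data="fS" -> buffer=IcQEKfS??????????
Fragment 3: offset=7 data="zGP" -> buffer=IcQEKfSzGP???????
Fragment 4: offset=15 data="nJ" -> buffer=IcQEKfSzGP?????nJ

Answer: IcQEKfSzGP?????nJ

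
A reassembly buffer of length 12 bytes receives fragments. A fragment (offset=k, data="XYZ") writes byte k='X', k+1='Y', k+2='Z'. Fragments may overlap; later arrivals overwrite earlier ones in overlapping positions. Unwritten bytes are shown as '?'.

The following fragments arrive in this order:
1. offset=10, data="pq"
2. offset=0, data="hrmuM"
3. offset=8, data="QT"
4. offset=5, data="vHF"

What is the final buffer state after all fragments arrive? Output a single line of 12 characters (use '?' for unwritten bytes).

Answer: hrmuMvHFQTpq

Derivation:
Fragment 1: offset=10 data="pq" -> buffer=??????????pq
Fragment 2: offset=0 data="hrmuM" -> buffer=hrmuM?????pq
Fragment 3: offset=8 data="QT" -> buffer=hrmuM???QTpq
Fragment 4: offset=5 data="vHF" -> buffer=hrmuMvHFQTpq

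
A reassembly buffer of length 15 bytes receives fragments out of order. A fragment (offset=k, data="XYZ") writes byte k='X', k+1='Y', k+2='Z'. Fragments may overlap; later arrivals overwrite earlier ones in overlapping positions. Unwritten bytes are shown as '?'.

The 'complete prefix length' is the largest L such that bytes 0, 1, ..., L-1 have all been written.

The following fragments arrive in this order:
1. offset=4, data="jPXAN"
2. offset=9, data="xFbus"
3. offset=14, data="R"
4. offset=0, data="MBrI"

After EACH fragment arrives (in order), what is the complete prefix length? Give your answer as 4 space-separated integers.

Answer: 0 0 0 15

Derivation:
Fragment 1: offset=4 data="jPXAN" -> buffer=????jPXAN?????? -> prefix_len=0
Fragment 2: offset=9 data="xFbus" -> buffer=????jPXANxFbus? -> prefix_len=0
Fragment 3: offset=14 data="R" -> buffer=????jPXANxFbusR -> prefix_len=0
Fragment 4: offset=0 data="MBrI" -> buffer=MBrIjPXANxFbusR -> prefix_len=15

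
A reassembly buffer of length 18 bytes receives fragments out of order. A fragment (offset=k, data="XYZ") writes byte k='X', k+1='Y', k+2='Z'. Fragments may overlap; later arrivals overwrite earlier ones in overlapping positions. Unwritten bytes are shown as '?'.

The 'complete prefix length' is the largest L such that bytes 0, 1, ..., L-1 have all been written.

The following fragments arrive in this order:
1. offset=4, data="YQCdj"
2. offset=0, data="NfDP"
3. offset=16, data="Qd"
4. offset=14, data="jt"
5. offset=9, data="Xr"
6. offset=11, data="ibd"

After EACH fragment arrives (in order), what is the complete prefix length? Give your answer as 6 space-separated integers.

Fragment 1: offset=4 data="YQCdj" -> buffer=????YQCdj????????? -> prefix_len=0
Fragment 2: offset=0 data="NfDP" -> buffer=NfDPYQCdj????????? -> prefix_len=9
Fragment 3: offset=16 data="Qd" -> buffer=NfDPYQCdj???????Qd -> prefix_len=9
Fragment 4: offset=14 data="jt" -> buffer=NfDPYQCdj?????jtQd -> prefix_len=9
Fragment 5: offset=9 data="Xr" -> buffer=NfDPYQCdjXr???jtQd -> prefix_len=11
Fragment 6: offset=11 data="ibd" -> buffer=NfDPYQCdjXribdjtQd -> prefix_len=18

Answer: 0 9 9 9 11 18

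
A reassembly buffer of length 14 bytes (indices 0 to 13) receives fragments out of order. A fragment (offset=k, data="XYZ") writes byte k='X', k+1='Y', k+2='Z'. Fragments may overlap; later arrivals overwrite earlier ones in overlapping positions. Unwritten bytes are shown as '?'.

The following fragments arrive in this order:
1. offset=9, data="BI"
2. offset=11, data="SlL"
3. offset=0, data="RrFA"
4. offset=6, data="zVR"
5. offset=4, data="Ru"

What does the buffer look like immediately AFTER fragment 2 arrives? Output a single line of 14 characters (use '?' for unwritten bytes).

Answer: ?????????BISlL

Derivation:
Fragment 1: offset=9 data="BI" -> buffer=?????????BI???
Fragment 2: offset=11 data="SlL" -> buffer=?????????BISlL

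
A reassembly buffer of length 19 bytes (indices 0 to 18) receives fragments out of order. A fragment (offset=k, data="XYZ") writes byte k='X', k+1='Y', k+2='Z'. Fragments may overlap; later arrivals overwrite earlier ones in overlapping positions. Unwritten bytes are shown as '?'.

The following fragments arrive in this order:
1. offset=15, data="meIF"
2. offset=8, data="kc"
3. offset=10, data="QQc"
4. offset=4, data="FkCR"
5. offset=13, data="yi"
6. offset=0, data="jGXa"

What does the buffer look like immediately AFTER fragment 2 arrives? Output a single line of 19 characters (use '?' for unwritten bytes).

Fragment 1: offset=15 data="meIF" -> buffer=???????????????meIF
Fragment 2: offset=8 data="kc" -> buffer=????????kc?????meIF

Answer: ????????kc?????meIF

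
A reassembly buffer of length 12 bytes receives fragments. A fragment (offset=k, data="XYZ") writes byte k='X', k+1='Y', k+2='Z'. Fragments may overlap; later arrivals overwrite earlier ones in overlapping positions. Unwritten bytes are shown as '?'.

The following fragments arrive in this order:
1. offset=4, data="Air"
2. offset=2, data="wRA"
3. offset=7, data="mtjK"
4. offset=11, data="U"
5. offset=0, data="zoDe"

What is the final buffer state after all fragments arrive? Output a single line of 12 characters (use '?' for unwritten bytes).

Answer: zoDeAirmtjKU

Derivation:
Fragment 1: offset=4 data="Air" -> buffer=????Air?????
Fragment 2: offset=2 data="wRA" -> buffer=??wRAir?????
Fragment 3: offset=7 data="mtjK" -> buffer=??wRAirmtjK?
Fragment 4: offset=11 data="U" -> buffer=??wRAirmtjKU
Fragment 5: offset=0 data="zoDe" -> buffer=zoDeAirmtjKU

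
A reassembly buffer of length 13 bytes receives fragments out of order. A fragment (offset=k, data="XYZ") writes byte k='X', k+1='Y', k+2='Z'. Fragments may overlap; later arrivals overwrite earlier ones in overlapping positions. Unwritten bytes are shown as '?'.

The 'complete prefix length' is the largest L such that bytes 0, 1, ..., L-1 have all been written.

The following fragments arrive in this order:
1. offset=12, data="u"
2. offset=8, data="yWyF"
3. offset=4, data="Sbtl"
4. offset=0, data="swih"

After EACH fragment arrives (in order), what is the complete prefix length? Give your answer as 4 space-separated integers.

Answer: 0 0 0 13

Derivation:
Fragment 1: offset=12 data="u" -> buffer=????????????u -> prefix_len=0
Fragment 2: offset=8 data="yWyF" -> buffer=????????yWyFu -> prefix_len=0
Fragment 3: offset=4 data="Sbtl" -> buffer=????SbtlyWyFu -> prefix_len=0
Fragment 4: offset=0 data="swih" -> buffer=swihSbtlyWyFu -> prefix_len=13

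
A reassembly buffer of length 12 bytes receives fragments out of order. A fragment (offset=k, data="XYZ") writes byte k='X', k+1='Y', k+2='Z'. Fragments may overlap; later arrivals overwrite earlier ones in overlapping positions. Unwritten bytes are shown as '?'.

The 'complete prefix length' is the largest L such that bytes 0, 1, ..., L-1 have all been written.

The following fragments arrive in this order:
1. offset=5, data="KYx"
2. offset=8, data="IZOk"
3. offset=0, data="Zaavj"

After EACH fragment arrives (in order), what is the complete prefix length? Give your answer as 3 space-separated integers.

Answer: 0 0 12

Derivation:
Fragment 1: offset=5 data="KYx" -> buffer=?????KYx???? -> prefix_len=0
Fragment 2: offset=8 data="IZOk" -> buffer=?????KYxIZOk -> prefix_len=0
Fragment 3: offset=0 data="Zaavj" -> buffer=ZaavjKYxIZOk -> prefix_len=12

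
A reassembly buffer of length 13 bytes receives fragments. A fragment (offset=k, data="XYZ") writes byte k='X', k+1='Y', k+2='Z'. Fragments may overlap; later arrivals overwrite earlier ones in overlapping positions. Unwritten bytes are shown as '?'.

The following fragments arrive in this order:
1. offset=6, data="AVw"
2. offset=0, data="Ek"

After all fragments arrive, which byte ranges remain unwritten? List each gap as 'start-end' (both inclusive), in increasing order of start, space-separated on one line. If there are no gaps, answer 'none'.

Answer: 2-5 9-12

Derivation:
Fragment 1: offset=6 len=3
Fragment 2: offset=0 len=2
Gaps: 2-5 9-12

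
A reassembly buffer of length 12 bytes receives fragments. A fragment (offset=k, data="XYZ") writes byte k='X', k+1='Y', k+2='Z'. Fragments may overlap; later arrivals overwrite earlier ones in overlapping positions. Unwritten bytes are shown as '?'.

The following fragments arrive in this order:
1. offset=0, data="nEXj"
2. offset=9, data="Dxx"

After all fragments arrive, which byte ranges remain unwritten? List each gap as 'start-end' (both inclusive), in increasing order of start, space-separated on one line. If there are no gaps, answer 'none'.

Answer: 4-8

Derivation:
Fragment 1: offset=0 len=4
Fragment 2: offset=9 len=3
Gaps: 4-8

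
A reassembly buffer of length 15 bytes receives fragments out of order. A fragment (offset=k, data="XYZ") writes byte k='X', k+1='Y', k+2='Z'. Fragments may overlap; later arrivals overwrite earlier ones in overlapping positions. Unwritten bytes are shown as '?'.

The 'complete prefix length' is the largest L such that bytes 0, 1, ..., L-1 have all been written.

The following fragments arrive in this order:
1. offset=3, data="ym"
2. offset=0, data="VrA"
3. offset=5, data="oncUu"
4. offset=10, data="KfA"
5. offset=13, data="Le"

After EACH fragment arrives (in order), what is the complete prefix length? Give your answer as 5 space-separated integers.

Answer: 0 5 10 13 15

Derivation:
Fragment 1: offset=3 data="ym" -> buffer=???ym?????????? -> prefix_len=0
Fragment 2: offset=0 data="VrA" -> buffer=VrAym?????????? -> prefix_len=5
Fragment 3: offset=5 data="oncUu" -> buffer=VrAymoncUu????? -> prefix_len=10
Fragment 4: offset=10 data="KfA" -> buffer=VrAymoncUuKfA?? -> prefix_len=13
Fragment 5: offset=13 data="Le" -> buffer=VrAymoncUuKfALe -> prefix_len=15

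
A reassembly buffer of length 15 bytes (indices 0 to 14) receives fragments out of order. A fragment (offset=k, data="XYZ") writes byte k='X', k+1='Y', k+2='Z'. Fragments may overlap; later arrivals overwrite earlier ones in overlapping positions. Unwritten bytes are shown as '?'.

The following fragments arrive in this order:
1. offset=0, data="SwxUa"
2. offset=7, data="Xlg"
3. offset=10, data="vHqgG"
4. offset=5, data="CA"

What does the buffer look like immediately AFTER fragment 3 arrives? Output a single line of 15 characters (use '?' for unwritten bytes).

Answer: SwxUa??XlgvHqgG

Derivation:
Fragment 1: offset=0 data="SwxUa" -> buffer=SwxUa??????????
Fragment 2: offset=7 data="Xlg" -> buffer=SwxUa??Xlg?????
Fragment 3: offset=10 data="vHqgG" -> buffer=SwxUa??XlgvHqgG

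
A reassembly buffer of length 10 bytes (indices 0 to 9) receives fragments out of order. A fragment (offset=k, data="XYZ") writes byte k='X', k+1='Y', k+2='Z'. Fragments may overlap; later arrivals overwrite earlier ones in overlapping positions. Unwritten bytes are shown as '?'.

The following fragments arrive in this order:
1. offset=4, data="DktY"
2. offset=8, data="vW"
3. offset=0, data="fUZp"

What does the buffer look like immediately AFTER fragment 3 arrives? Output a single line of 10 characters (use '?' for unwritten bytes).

Answer: fUZpDktYvW

Derivation:
Fragment 1: offset=4 data="DktY" -> buffer=????DktY??
Fragment 2: offset=8 data="vW" -> buffer=????DktYvW
Fragment 3: offset=0 data="fUZp" -> buffer=fUZpDktYvW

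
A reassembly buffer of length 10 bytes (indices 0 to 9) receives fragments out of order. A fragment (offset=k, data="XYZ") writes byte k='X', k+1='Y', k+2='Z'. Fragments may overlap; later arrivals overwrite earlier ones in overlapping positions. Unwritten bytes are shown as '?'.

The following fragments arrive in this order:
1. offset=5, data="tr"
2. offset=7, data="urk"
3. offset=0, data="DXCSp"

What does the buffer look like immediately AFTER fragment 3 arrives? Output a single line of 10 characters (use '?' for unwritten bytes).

Fragment 1: offset=5 data="tr" -> buffer=?????tr???
Fragment 2: offset=7 data="urk" -> buffer=?????trurk
Fragment 3: offset=0 data="DXCSp" -> buffer=DXCSptrurk

Answer: DXCSptrurk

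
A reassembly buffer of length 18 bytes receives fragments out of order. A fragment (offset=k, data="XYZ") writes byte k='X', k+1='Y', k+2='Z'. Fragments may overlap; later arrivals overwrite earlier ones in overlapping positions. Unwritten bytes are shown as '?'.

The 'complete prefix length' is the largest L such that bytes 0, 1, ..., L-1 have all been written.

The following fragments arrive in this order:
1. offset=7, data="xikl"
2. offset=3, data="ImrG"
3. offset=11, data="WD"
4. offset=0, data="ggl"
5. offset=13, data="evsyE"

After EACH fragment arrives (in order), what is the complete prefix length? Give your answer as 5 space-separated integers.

Fragment 1: offset=7 data="xikl" -> buffer=???????xikl??????? -> prefix_len=0
Fragment 2: offset=3 data="ImrG" -> buffer=???ImrGxikl??????? -> prefix_len=0
Fragment 3: offset=11 data="WD" -> buffer=???ImrGxiklWD????? -> prefix_len=0
Fragment 4: offset=0 data="ggl" -> buffer=gglImrGxiklWD????? -> prefix_len=13
Fragment 5: offset=13 data="evsyE" -> buffer=gglImrGxiklWDevsyE -> prefix_len=18

Answer: 0 0 0 13 18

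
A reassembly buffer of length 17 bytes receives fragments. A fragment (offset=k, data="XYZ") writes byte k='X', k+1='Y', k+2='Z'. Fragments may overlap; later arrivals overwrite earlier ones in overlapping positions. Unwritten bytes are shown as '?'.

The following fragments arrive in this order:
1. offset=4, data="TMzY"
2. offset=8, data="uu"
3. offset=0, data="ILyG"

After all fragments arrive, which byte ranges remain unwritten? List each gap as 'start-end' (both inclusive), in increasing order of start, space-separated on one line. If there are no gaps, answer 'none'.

Answer: 10-16

Derivation:
Fragment 1: offset=4 len=4
Fragment 2: offset=8 len=2
Fragment 3: offset=0 len=4
Gaps: 10-16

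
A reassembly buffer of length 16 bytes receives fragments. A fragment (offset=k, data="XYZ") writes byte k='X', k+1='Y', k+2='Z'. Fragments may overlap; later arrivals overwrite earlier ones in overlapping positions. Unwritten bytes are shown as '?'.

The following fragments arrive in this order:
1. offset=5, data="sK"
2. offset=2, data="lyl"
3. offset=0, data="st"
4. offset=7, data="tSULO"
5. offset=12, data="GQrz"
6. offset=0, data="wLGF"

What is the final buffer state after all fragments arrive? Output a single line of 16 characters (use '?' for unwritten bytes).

Answer: wLGFlsKtSULOGQrz

Derivation:
Fragment 1: offset=5 data="sK" -> buffer=?????sK?????????
Fragment 2: offset=2 data="lyl" -> buffer=??lylsK?????????
Fragment 3: offset=0 data="st" -> buffer=stlylsK?????????
Fragment 4: offset=7 data="tSULO" -> buffer=stlylsKtSULO????
Fragment 5: offset=12 data="GQrz" -> buffer=stlylsKtSULOGQrz
Fragment 6: offset=0 data="wLGF" -> buffer=wLGFlsKtSULOGQrz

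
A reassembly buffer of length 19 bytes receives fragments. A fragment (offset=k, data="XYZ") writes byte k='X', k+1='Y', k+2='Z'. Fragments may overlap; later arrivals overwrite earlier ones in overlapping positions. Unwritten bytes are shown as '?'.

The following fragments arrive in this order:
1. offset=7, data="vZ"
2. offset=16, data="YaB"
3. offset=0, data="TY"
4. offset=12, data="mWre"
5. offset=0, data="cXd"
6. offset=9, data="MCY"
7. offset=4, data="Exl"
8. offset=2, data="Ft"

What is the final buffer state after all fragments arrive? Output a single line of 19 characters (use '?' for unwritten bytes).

Fragment 1: offset=7 data="vZ" -> buffer=???????vZ??????????
Fragment 2: offset=16 data="YaB" -> buffer=???????vZ???????YaB
Fragment 3: offset=0 data="TY" -> buffer=TY?????vZ???????YaB
Fragment 4: offset=12 data="mWre" -> buffer=TY?????vZ???mWreYaB
Fragment 5: offset=0 data="cXd" -> buffer=cXd????vZ???mWreYaB
Fragment 6: offset=9 data="MCY" -> buffer=cXd????vZMCYmWreYaB
Fragment 7: offset=4 data="Exl" -> buffer=cXd?ExlvZMCYmWreYaB
Fragment 8: offset=2 data="Ft" -> buffer=cXFtExlvZMCYmWreYaB

Answer: cXFtExlvZMCYmWreYaB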